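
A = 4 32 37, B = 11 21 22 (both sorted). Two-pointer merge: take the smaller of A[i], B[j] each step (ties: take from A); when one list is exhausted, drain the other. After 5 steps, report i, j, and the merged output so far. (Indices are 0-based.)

i=0 j=0: A[i]=4<=B[j]=11 take 4, i++
i=1 j=0: A[i]=32>B[j]=11 take 11, j++
i=1 j=1: A[i]=32>B[j]=21 take 21, j++
i=1 j=2: A[i]=32>B[j]=22 take 22, j++
i=1 j=3: B done, take A[i]=32, i++

i=2, j=3, merged so far=[4, 11, 21, 22, 32]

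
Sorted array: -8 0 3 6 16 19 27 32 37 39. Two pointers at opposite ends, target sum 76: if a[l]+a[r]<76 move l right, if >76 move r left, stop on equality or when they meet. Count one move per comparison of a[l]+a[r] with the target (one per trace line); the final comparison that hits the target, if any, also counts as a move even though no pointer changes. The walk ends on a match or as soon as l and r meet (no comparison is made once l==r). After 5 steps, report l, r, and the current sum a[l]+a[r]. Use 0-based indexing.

[0,9] -8+39=31 <76 → l++
[1,9] 0+39=39 <76 → l++
[2,9] 3+39=42 <76 → l++
[3,9] 6+39=45 <76 → l++
[4,9] 16+39=55 <76 → l++

l=5, r=9, sum=58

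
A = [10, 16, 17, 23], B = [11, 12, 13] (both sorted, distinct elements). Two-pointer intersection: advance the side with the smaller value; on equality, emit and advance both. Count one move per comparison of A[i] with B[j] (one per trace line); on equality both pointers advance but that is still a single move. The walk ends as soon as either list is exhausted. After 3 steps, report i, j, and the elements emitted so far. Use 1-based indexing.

[i=1,j=1] 10<11 → i++
[i=2,j=1] 16>11 → j++
[i=2,j=2] 16>12 → j++

i=2, j=3, emitted=[]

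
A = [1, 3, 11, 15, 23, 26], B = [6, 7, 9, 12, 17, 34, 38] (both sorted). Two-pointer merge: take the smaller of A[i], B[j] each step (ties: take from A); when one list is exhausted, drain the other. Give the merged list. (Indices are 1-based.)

[i=1,j=1] A[i]=1<=B[j]=6 take 1 → i++
[i=2,j=1] A[i]=3<=B[j]=6 take 3 → i++
[i=3,j=1] A[i]=11>B[j]=6 take 6 → j++
[i=3,j=2] A[i]=11>B[j]=7 take 7 → j++
[i=3,j=3] A[i]=11>B[j]=9 take 9 → j++
[i=3,j=4] A[i]=11<=B[j]=12 take 11 → i++
[i=4,j=4] A[i]=15>B[j]=12 take 12 → j++
[i=4,j=5] A[i]=15<=B[j]=17 take 15 → i++
[i=5,j=5] A[i]=23>B[j]=17 take 17 → j++
[i=5,j=6] A[i]=23<=B[j]=34 take 23 → i++
[i=6,j=6] A[i]=26<=B[j]=34 take 26 → i++
[i=7,j=6] A done, take B[j]=34 → j++
[i=7,j=7] A done, take B[j]=38 → j++

[1, 3, 6, 7, 9, 11, 12, 15, 17, 23, 26, 34, 38]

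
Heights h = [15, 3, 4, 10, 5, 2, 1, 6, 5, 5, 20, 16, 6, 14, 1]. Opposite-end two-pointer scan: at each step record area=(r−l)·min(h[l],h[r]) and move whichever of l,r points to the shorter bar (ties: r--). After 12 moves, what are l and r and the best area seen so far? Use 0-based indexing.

l=9, r=11, best area=182

l=0 r=14: min(15,1)*14=14 best=14 *, r--
l=0 r=13: min(15,14)*13=182 best=182 *, r--
l=0 r=12: min(15,6)*12=72 best=182, r--
l=0 r=11: min(15,16)*11=165 best=182, l++
l=1 r=11: min(3,16)*10=30 best=182, l++
l=2 r=11: min(4,16)*9=36 best=182, l++
l=3 r=11: min(10,16)*8=80 best=182, l++
l=4 r=11: min(5,16)*7=35 best=182, l++
l=5 r=11: min(2,16)*6=12 best=182, l++
l=6 r=11: min(1,16)*5=5 best=182, l++
l=7 r=11: min(6,16)*4=24 best=182, l++
l=8 r=11: min(5,16)*3=15 best=182, l++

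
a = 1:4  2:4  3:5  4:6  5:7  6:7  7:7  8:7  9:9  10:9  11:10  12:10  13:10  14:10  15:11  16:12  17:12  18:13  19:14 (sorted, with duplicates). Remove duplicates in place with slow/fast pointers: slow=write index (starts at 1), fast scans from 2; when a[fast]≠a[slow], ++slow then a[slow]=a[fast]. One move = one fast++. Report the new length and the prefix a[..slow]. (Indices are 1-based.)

slow=1 fast=2: a[fast]=4=a[slow] dup, fast++
slow=1 fast=3: a[fast]=5≠a[slow]=4 write a[2]=5, slow++,fast++
slow=2 fast=4: a[fast]=6≠a[slow]=5 write a[3]=6, slow++,fast++
slow=3 fast=5: a[fast]=7≠a[slow]=6 write a[4]=7, slow++,fast++
slow=4 fast=6: a[fast]=7=a[slow] dup, fast++
slow=4 fast=7: a[fast]=7=a[slow] dup, fast++
slow=4 fast=8: a[fast]=7=a[slow] dup, fast++
slow=4 fast=9: a[fast]=9≠a[slow]=7 write a[5]=9, slow++,fast++
slow=5 fast=10: a[fast]=9=a[slow] dup, fast++
slow=5 fast=11: a[fast]=10≠a[slow]=9 write a[6]=10, slow++,fast++
slow=6 fast=12: a[fast]=10=a[slow] dup, fast++
slow=6 fast=13: a[fast]=10=a[slow] dup, fast++
slow=6 fast=14: a[fast]=10=a[slow] dup, fast++
slow=6 fast=15: a[fast]=11≠a[slow]=10 write a[7]=11, slow++,fast++
slow=7 fast=16: a[fast]=12≠a[slow]=11 write a[8]=12, slow++,fast++
slow=8 fast=17: a[fast]=12=a[slow] dup, fast++
slow=8 fast=18: a[fast]=13≠a[slow]=12 write a[9]=13, slow++,fast++
slow=9 fast=19: a[fast]=14≠a[slow]=13 write a[10]=14, slow++,fast++

length 10; prefix = [4, 5, 6, 7, 9, 10, 11, 12, 13, 14]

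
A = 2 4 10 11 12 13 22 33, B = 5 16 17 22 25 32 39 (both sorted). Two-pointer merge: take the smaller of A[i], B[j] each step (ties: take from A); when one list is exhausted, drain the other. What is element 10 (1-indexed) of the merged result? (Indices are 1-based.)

merged[10] = 22

i=1 j=1: A[i]=2<=B[j]=5 take 2, i++
i=2 j=1: A[i]=4<=B[j]=5 take 4, i++
i=3 j=1: A[i]=10>B[j]=5 take 5, j++
i=3 j=2: A[i]=10<=B[j]=16 take 10, i++
i=4 j=2: A[i]=11<=B[j]=16 take 11, i++
i=5 j=2: A[i]=12<=B[j]=16 take 12, i++
i=6 j=2: A[i]=13<=B[j]=16 take 13, i++
i=7 j=2: A[i]=22>B[j]=16 take 16, j++
i=7 j=3: A[i]=22>B[j]=17 take 17, j++
i=7 j=4: A[i]=22<=B[j]=22 take 22, i++
i=8 j=4: A[i]=33>B[j]=22 take 22, j++
i=8 j=5: A[i]=33>B[j]=25 take 25, j++
i=8 j=6: A[i]=33>B[j]=32 take 32, j++
i=8 j=7: A[i]=33<=B[j]=39 take 33, i++
i=9 j=7: A done, take B[j]=39, j++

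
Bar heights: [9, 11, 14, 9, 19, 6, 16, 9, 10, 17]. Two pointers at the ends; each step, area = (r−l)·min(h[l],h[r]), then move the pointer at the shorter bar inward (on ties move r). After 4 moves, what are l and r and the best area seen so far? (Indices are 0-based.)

[0,9] min(9,17)*9=81 best=81 * → l++
[1,9] min(11,17)*8=88 best=88 * → l++
[2,9] min(14,17)*7=98 best=98 * → l++
[3,9] min(9,17)*6=54 best=98 → l++

l=4, r=9, best area=98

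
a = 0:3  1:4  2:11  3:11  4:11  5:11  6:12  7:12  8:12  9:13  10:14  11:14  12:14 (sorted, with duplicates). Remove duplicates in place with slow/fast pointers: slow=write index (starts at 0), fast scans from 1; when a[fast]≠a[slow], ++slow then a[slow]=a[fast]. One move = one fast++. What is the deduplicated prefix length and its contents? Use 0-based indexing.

length 6; prefix = [3, 4, 11, 12, 13, 14]

(s=0,f=1) a[fast]=4≠a[slow]=3 write a[1]=4 → slow++,fast++
(s=1,f=2) a[fast]=11≠a[slow]=4 write a[2]=11 → slow++,fast++
(s=2,f=3) a[fast]=11=a[slow] dup → fast++
(s=2,f=4) a[fast]=11=a[slow] dup → fast++
(s=2,f=5) a[fast]=11=a[slow] dup → fast++
(s=2,f=6) a[fast]=12≠a[slow]=11 write a[3]=12 → slow++,fast++
(s=3,f=7) a[fast]=12=a[slow] dup → fast++
(s=3,f=8) a[fast]=12=a[slow] dup → fast++
(s=3,f=9) a[fast]=13≠a[slow]=12 write a[4]=13 → slow++,fast++
(s=4,f=10) a[fast]=14≠a[slow]=13 write a[5]=14 → slow++,fast++
(s=5,f=11) a[fast]=14=a[slow] dup → fast++
(s=5,f=12) a[fast]=14=a[slow] dup → fast++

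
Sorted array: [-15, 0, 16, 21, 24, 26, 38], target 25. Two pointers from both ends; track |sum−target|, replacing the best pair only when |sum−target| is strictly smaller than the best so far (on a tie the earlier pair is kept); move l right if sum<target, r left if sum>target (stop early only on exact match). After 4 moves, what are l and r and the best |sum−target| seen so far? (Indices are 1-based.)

l=1 r=7: -15+38=23 d=2 *, l++
l=2 r=7: 0+38=38 d=13, r--
l=2 r=6: 0+26=26 d=1 *, r--
l=2 r=5: 0+24=24 d=1, l++

l=3, r=5, best |Δ|=1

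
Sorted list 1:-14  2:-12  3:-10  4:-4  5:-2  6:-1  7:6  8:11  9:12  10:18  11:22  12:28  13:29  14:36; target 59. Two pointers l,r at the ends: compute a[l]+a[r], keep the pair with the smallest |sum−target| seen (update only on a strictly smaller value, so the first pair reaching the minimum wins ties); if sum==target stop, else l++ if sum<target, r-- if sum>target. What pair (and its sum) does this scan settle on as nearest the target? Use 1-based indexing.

pair (22, 36) with sum 58 (|Δ|=1)

l=1 r=14: -14+36=22 d=37 *, l++
l=2 r=14: -12+36=24 d=35 *, l++
l=3 r=14: -10+36=26 d=33 *, l++
l=4 r=14: -4+36=32 d=27 *, l++
l=5 r=14: -2+36=34 d=25 *, l++
l=6 r=14: -1+36=35 d=24 *, l++
l=7 r=14: 6+36=42 d=17 *, l++
l=8 r=14: 11+36=47 d=12 *, l++
l=9 r=14: 12+36=48 d=11 *, l++
l=10 r=14: 18+36=54 d=5 *, l++
l=11 r=14: 22+36=58 d=1 *, l++
l=12 r=14: 28+36=64 d=5, r--
l=12 r=13: 28+29=57 d=2, l++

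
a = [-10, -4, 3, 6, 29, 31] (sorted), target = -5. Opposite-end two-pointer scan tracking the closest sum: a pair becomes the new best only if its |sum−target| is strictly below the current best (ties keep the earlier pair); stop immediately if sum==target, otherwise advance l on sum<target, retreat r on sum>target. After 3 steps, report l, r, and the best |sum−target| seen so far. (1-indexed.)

l=1, r=3, best |Δ|=1

[1,6] -10+31=21 d=26 * → r--
[1,5] -10+29=19 d=24 * → r--
[1,4] -10+6=-4 d=1 * → r--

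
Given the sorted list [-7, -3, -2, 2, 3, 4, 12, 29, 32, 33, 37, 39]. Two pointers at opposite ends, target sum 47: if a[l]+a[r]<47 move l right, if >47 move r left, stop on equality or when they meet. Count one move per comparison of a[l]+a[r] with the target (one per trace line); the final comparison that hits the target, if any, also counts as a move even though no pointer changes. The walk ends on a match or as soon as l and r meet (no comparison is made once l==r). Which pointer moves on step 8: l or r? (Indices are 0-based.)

r

[0,11] -7+39=32 <47 → l++
[1,11] -3+39=36 <47 → l++
[2,11] -2+39=37 <47 → l++
[3,11] 2+39=41 <47 → l++
[4,11] 3+39=42 <47 → l++
[5,11] 4+39=43 <47 → l++
[6,11] 12+39=51 >47 → r--
[6,10] 12+37=49 >47 → r--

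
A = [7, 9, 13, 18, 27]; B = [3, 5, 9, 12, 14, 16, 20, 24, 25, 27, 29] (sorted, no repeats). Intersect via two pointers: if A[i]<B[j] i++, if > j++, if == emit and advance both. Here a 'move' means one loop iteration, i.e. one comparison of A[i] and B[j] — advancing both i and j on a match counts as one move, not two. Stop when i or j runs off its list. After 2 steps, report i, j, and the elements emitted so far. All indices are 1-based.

[i=1,j=1] 7>3 → j++
[i=1,j=2] 7>5 → j++

i=1, j=3, emitted=[]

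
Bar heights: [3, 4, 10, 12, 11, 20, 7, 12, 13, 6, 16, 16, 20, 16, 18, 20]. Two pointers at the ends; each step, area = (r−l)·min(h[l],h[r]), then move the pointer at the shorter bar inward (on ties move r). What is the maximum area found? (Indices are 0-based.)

max area = 200

[0,15] min(3,20)*15=45 best=45 * → l++
[1,15] min(4,20)*14=56 best=56 * → l++
[2,15] min(10,20)*13=130 best=130 * → l++
[3,15] min(12,20)*12=144 best=144 * → l++
[4,15] min(11,20)*11=121 best=144 → l++
[5,15] min(20,20)*10=200 best=200 * → r--
[5,14] min(20,18)*9=162 best=200 → r--
[5,13] min(20,16)*8=128 best=200 → r--
[5,12] min(20,20)*7=140 best=200 → r--
[5,11] min(20,16)*6=96 best=200 → r--
[5,10] min(20,16)*5=80 best=200 → r--
[5,9] min(20,6)*4=24 best=200 → r--
[5,8] min(20,13)*3=39 best=200 → r--
[5,7] min(20,12)*2=24 best=200 → r--
[5,6] min(20,7)*1=7 best=200 → r--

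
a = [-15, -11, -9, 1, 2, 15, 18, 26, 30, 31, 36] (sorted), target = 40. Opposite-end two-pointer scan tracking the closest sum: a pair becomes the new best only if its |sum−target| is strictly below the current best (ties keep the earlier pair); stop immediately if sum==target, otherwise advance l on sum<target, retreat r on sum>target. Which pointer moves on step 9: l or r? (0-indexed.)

l=0 r=10: -15+36=21 d=19 *, l++
l=1 r=10: -11+36=25 d=15 *, l++
l=2 r=10: -9+36=27 d=13 *, l++
l=3 r=10: 1+36=37 d=3 *, l++
l=4 r=10: 2+36=38 d=2 *, l++
l=5 r=10: 15+36=51 d=11, r--
l=5 r=9: 15+31=46 d=6, r--
l=5 r=8: 15+30=45 d=5, r--
l=5 r=7: 15+26=41 d=1 *, r--

r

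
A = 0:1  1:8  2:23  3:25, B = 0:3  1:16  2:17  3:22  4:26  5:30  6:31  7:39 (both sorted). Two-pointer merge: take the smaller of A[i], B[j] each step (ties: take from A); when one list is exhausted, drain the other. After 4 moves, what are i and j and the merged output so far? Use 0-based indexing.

i=0 j=0: A[i]=1<=B[j]=3 take 1, i++
i=1 j=0: A[i]=8>B[j]=3 take 3, j++
i=1 j=1: A[i]=8<=B[j]=16 take 8, i++
i=2 j=1: A[i]=23>B[j]=16 take 16, j++

i=2, j=2, merged so far=[1, 3, 8, 16]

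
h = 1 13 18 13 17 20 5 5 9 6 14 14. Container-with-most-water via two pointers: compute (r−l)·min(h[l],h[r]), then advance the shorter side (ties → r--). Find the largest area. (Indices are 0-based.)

[0,11] min(1,14)*11=11 best=11 * → l++
[1,11] min(13,14)*10=130 best=130 * → l++
[2,11] min(18,14)*9=126 best=130 → r--
[2,10] min(18,14)*8=112 best=130 → r--
[2,9] min(18,6)*7=42 best=130 → r--
[2,8] min(18,9)*6=54 best=130 → r--
[2,7] min(18,5)*5=25 best=130 → r--
[2,6] min(18,5)*4=20 best=130 → r--
[2,5] min(18,20)*3=54 best=130 → l++
[3,5] min(13,20)*2=26 best=130 → l++
[4,5] min(17,20)*1=17 best=130 → l++

max area = 130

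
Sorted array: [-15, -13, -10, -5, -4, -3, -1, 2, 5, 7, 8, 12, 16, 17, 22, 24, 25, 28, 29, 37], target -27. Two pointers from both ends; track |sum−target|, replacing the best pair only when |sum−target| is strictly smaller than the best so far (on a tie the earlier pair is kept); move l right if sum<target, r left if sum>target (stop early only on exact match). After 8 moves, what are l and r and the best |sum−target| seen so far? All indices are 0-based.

[0,19] -15+37=22 d=49 * → r--
[0,18] -15+29=14 d=41 * → r--
[0,17] -15+28=13 d=40 * → r--
[0,16] -15+25=10 d=37 * → r--
[0,15] -15+24=9 d=36 * → r--
[0,14] -15+22=7 d=34 * → r--
[0,13] -15+17=2 d=29 * → r--
[0,12] -15+16=1 d=28 * → r--

l=0, r=11, best |Δ|=28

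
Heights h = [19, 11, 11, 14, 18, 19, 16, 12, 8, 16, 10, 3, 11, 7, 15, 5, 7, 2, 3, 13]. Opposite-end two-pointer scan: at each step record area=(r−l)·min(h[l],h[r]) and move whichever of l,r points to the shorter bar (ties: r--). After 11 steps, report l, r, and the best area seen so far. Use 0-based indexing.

l=0, r=8, best area=247

l=0 r=19: min(19,13)*19=247 best=247 *, r--
l=0 r=18: min(19,3)*18=54 best=247, r--
l=0 r=17: min(19,2)*17=34 best=247, r--
l=0 r=16: min(19,7)*16=112 best=247, r--
l=0 r=15: min(19,5)*15=75 best=247, r--
l=0 r=14: min(19,15)*14=210 best=247, r--
l=0 r=13: min(19,7)*13=91 best=247, r--
l=0 r=12: min(19,11)*12=132 best=247, r--
l=0 r=11: min(19,3)*11=33 best=247, r--
l=0 r=10: min(19,10)*10=100 best=247, r--
l=0 r=9: min(19,16)*9=144 best=247, r--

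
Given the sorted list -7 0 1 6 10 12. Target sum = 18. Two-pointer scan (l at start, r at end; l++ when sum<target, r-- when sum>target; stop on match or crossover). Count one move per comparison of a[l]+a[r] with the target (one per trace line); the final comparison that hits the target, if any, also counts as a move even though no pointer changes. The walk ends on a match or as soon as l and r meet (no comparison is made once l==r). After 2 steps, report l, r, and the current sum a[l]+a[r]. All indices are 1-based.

[1,6] -7+12=5 <18 → l++
[2,6] 0+12=12 <18 → l++

l=3, r=6, sum=13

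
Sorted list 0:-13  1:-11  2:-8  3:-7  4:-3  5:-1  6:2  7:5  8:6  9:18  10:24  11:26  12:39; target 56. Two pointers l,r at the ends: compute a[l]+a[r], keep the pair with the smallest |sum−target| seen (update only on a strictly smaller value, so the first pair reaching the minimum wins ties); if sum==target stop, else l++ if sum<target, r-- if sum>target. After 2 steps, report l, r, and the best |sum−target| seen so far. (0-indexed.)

l=2, r=12, best |Δ|=28

l=0 r=12: -13+39=26 d=30 *, l++
l=1 r=12: -11+39=28 d=28 *, l++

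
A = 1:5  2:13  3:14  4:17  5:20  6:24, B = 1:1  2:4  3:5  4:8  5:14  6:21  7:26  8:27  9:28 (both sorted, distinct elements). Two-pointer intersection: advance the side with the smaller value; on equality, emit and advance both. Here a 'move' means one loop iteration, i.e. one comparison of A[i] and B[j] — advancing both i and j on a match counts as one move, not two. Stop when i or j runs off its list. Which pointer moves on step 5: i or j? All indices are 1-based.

i=1 j=1: 5>1, j++
i=1 j=2: 5>4, j++
i=1 j=3: 5==5 emit, i++,j++
i=2 j=4: 13>8, j++
i=2 j=5: 13<14, i++

i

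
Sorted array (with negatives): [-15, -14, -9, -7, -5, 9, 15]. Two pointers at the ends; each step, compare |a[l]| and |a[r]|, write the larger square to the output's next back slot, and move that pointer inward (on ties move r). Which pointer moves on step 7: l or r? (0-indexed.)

l=0 r=6: |-15|<=|15| out[6]=225, r--
l=0 r=5: |-15|>|9| out[5]=225, l++
l=1 r=5: |-14|>|9| out[4]=196, l++
l=2 r=5: |-9|<=|9| out[3]=81, r--
l=2 r=4: |-9|>|-5| out[2]=81, l++
l=3 r=4: |-7|>|-5| out[1]=49, l++
l=4 r=4: |-5|<=|-5| out[0]=25, r--

r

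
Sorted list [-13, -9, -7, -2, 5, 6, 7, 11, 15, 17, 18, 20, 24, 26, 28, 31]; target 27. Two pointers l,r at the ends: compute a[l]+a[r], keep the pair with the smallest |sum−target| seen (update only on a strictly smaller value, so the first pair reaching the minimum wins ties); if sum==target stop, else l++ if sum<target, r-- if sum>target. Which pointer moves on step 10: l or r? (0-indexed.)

l

l=0 r=15: -13+31=18 d=9 *, l++
l=1 r=15: -9+31=22 d=5 *, l++
l=2 r=15: -7+31=24 d=3 *, l++
l=3 r=15: -2+31=29 d=2 *, r--
l=3 r=14: -2+28=26 d=1 *, l++
l=4 r=14: 5+28=33 d=6, r--
l=4 r=13: 5+26=31 d=4, r--
l=4 r=12: 5+24=29 d=2, r--
l=4 r=11: 5+20=25 d=2, l++
l=5 r=11: 6+20=26 d=1, l++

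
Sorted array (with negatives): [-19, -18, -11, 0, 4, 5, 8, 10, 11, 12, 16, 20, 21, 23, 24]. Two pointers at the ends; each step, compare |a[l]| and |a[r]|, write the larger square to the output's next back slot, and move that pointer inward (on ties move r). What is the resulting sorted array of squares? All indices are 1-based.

[0, 16, 25, 64, 100, 121, 121, 144, 256, 324, 361, 400, 441, 529, 576]

[1,15] |-19|<=|24| out[15]=576 → r--
[1,14] |-19|<=|23| out[14]=529 → r--
[1,13] |-19|<=|21| out[13]=441 → r--
[1,12] |-19|<=|20| out[12]=400 → r--
[1,11] |-19|>|16| out[11]=361 → l++
[2,11] |-18|>|16| out[10]=324 → l++
[3,11] |-11|<=|16| out[9]=256 → r--
[3,10] |-11|<=|12| out[8]=144 → r--
[3,9] |-11|<=|11| out[7]=121 → r--
[3,8] |-11|>|10| out[6]=121 → l++
[4,8] |0|<=|10| out[5]=100 → r--
[4,7] |0|<=|8| out[4]=64 → r--
[4,6] |0|<=|5| out[3]=25 → r--
[4,5] |0|<=|4| out[2]=16 → r--
[4,4] |0|<=|0| out[1]=0 → r--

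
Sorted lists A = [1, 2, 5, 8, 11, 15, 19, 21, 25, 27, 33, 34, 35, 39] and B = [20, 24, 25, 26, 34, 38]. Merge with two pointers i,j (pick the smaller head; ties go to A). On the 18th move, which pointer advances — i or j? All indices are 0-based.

i

i=0 j=0: A[i]=1<=B[j]=20 take 1, i++
i=1 j=0: A[i]=2<=B[j]=20 take 2, i++
i=2 j=0: A[i]=5<=B[j]=20 take 5, i++
i=3 j=0: A[i]=8<=B[j]=20 take 8, i++
i=4 j=0: A[i]=11<=B[j]=20 take 11, i++
i=5 j=0: A[i]=15<=B[j]=20 take 15, i++
i=6 j=0: A[i]=19<=B[j]=20 take 19, i++
i=7 j=0: A[i]=21>B[j]=20 take 20, j++
i=7 j=1: A[i]=21<=B[j]=24 take 21, i++
i=8 j=1: A[i]=25>B[j]=24 take 24, j++
i=8 j=2: A[i]=25<=B[j]=25 take 25, i++
i=9 j=2: A[i]=27>B[j]=25 take 25, j++
i=9 j=3: A[i]=27>B[j]=26 take 26, j++
i=9 j=4: A[i]=27<=B[j]=34 take 27, i++
i=10 j=4: A[i]=33<=B[j]=34 take 33, i++
i=11 j=4: A[i]=34<=B[j]=34 take 34, i++
i=12 j=4: A[i]=35>B[j]=34 take 34, j++
i=12 j=5: A[i]=35<=B[j]=38 take 35, i++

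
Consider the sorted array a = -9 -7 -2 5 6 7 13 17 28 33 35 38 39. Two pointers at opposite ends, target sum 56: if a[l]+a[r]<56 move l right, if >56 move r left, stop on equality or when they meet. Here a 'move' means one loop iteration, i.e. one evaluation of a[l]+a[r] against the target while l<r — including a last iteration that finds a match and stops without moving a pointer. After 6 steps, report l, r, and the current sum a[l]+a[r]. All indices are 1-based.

l=7, r=13, sum=52

[1,13] -9+39=30 <56 → l++
[2,13] -7+39=32 <56 → l++
[3,13] -2+39=37 <56 → l++
[4,13] 5+39=44 <56 → l++
[5,13] 6+39=45 <56 → l++
[6,13] 7+39=46 <56 → l++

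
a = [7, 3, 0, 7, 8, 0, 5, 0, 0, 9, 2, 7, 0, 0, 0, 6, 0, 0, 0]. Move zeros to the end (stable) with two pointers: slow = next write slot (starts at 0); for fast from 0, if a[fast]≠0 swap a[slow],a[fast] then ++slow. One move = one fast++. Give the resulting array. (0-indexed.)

(s=0,f=0) a[fast]=7≠0 swap→a[0]=7 → slow++,fast++
(s=1,f=1) a[fast]=3≠0 swap→a[1]=3 → slow++,fast++
(s=2,f=2) a[fast]=0 → fast++
(s=2,f=3) a[fast]=7≠0 swap→a[2]=7 → slow++,fast++
(s=3,f=4) a[fast]=8≠0 swap→a[3]=8 → slow++,fast++
(s=4,f=5) a[fast]=0 → fast++
(s=4,f=6) a[fast]=5≠0 swap→a[4]=5 → slow++,fast++
(s=5,f=7) a[fast]=0 → fast++
(s=5,f=8) a[fast]=0 → fast++
(s=5,f=9) a[fast]=9≠0 swap→a[5]=9 → slow++,fast++
(s=6,f=10) a[fast]=2≠0 swap→a[6]=2 → slow++,fast++
(s=7,f=11) a[fast]=7≠0 swap→a[7]=7 → slow++,fast++
(s=8,f=12) a[fast]=0 → fast++
(s=8,f=13) a[fast]=0 → fast++
(s=8,f=14) a[fast]=0 → fast++
(s=8,f=15) a[fast]=6≠0 swap→a[8]=6 → slow++,fast++
(s=9,f=16) a[fast]=0 → fast++
(s=9,f=17) a[fast]=0 → fast++
(s=9,f=18) a[fast]=0 → fast++

[7, 3, 7, 8, 5, 9, 2, 7, 6, 0, 0, 0, 0, 0, 0, 0, 0, 0, 0]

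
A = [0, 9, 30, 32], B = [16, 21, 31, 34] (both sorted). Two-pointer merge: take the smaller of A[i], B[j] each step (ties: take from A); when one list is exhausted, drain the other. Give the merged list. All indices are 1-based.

[0, 9, 16, 21, 30, 31, 32, 34]

i=1 j=1: A[i]=0<=B[j]=16 take 0, i++
i=2 j=1: A[i]=9<=B[j]=16 take 9, i++
i=3 j=1: A[i]=30>B[j]=16 take 16, j++
i=3 j=2: A[i]=30>B[j]=21 take 21, j++
i=3 j=3: A[i]=30<=B[j]=31 take 30, i++
i=4 j=3: A[i]=32>B[j]=31 take 31, j++
i=4 j=4: A[i]=32<=B[j]=34 take 32, i++
i=5 j=4: A done, take B[j]=34, j++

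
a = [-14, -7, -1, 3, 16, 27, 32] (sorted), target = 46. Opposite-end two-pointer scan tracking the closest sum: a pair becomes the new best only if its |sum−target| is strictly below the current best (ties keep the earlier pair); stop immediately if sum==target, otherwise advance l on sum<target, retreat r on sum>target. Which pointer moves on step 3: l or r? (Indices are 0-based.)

l

[0,6] -14+32=18 d=28 * → l++
[1,6] -7+32=25 d=21 * → l++
[2,6] -1+32=31 d=15 * → l++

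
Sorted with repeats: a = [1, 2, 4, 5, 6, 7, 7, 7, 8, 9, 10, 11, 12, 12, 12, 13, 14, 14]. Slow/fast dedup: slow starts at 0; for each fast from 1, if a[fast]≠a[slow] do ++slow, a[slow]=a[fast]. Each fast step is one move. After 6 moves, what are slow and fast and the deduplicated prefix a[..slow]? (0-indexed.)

slow=5, fast=7, prefix=[1, 2, 4, 5, 6, 7]

slow=0 fast=1: a[fast]=2≠a[slow]=1 write a[1]=2, slow++,fast++
slow=1 fast=2: a[fast]=4≠a[slow]=2 write a[2]=4, slow++,fast++
slow=2 fast=3: a[fast]=5≠a[slow]=4 write a[3]=5, slow++,fast++
slow=3 fast=4: a[fast]=6≠a[slow]=5 write a[4]=6, slow++,fast++
slow=4 fast=5: a[fast]=7≠a[slow]=6 write a[5]=7, slow++,fast++
slow=5 fast=6: a[fast]=7=a[slow] dup, fast++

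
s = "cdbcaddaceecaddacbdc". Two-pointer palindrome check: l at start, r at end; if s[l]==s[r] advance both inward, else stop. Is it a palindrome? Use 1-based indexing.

[1,20] 'c'=='c' → l++,r--
[2,19] 'd'=='d' → l++,r--
[3,18] 'b'=='b' → l++,r--
[4,17] 'c'=='c' → l++,r--
[5,16] 'a'=='a' → l++,r--
[6,15] 'd'=='d' → l++,r--
[7,14] 'd'=='d' → l++,r--
[8,13] 'a'=='a' → l++,r--
[9,12] 'c'=='c' → l++,r--
[10,11] 'e'=='e' → l++,r--

palindrome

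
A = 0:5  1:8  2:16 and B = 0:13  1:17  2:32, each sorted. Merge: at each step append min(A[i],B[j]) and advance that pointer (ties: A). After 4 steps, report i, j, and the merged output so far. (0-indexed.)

i=0 j=0: A[i]=5<=B[j]=13 take 5, i++
i=1 j=0: A[i]=8<=B[j]=13 take 8, i++
i=2 j=0: A[i]=16>B[j]=13 take 13, j++
i=2 j=1: A[i]=16<=B[j]=17 take 16, i++

i=3, j=1, merged so far=[5, 8, 13, 16]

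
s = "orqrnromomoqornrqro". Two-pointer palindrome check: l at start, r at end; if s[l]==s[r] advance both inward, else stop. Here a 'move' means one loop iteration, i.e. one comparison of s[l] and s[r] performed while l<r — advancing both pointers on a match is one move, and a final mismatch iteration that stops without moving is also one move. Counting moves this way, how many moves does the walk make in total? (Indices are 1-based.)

[1,19] 'o'=='o' → l++,r--
[2,18] 'r'=='r' → l++,r--
[3,17] 'q'=='q' → l++,r--
[4,16] 'r'=='r' → l++,r--
[5,15] 'n'=='n' → l++,r--
[6,14] 'r'=='r' → l++,r--
[7,13] 'o'=='o' → l++,r--
[8,12] 'm'!='q' → stop

8 moves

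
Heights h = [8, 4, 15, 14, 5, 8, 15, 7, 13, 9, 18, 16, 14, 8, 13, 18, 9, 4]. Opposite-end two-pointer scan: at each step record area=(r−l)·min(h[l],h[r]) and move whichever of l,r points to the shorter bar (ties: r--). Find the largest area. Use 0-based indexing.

max area = 195

l=0 r=17: min(8,4)*17=68 best=68 *, r--
l=0 r=16: min(8,9)*16=128 best=128 *, l++
l=1 r=16: min(4,9)*15=60 best=128, l++
l=2 r=16: min(15,9)*14=126 best=128, r--
l=2 r=15: min(15,18)*13=195 best=195 *, l++
l=3 r=15: min(14,18)*12=168 best=195, l++
l=4 r=15: min(5,18)*11=55 best=195, l++
l=5 r=15: min(8,18)*10=80 best=195, l++
l=6 r=15: min(15,18)*9=135 best=195, l++
l=7 r=15: min(7,18)*8=56 best=195, l++
l=8 r=15: min(13,18)*7=91 best=195, l++
l=9 r=15: min(9,18)*6=54 best=195, l++
l=10 r=15: min(18,18)*5=90 best=195, r--
l=10 r=14: min(18,13)*4=52 best=195, r--
l=10 r=13: min(18,8)*3=24 best=195, r--
l=10 r=12: min(18,14)*2=28 best=195, r--
l=10 r=11: min(18,16)*1=16 best=195, r--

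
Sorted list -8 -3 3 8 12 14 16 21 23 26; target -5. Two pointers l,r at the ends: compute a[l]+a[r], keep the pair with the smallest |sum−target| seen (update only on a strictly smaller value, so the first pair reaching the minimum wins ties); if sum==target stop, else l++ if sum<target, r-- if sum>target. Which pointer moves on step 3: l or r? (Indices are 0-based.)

l=0 r=9: -8+26=18 d=23 *, r--
l=0 r=8: -8+23=15 d=20 *, r--
l=0 r=7: -8+21=13 d=18 *, r--

r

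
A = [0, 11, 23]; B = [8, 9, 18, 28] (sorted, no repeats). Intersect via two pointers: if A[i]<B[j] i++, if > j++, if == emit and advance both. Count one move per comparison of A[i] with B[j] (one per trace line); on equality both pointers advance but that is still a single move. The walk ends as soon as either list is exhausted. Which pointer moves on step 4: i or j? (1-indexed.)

i

i=1 j=1: 0<8, i++
i=2 j=1: 11>8, j++
i=2 j=2: 11>9, j++
i=2 j=3: 11<18, i++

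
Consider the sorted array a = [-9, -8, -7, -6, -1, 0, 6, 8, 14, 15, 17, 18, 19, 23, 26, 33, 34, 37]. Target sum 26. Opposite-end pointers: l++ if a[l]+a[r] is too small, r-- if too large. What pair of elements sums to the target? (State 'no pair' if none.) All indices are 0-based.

[0,17] -9+37=28 >26 → r--
[0,16] -9+34=25 <26 → l++
[1,16] -8+34=26 → found

(-8, 34)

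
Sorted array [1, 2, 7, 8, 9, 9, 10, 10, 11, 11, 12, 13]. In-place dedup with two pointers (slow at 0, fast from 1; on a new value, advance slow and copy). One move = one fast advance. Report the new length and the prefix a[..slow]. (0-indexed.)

(s=0,f=1) a[fast]=2≠a[slow]=1 write a[1]=2 → slow++,fast++
(s=1,f=2) a[fast]=7≠a[slow]=2 write a[2]=7 → slow++,fast++
(s=2,f=3) a[fast]=8≠a[slow]=7 write a[3]=8 → slow++,fast++
(s=3,f=4) a[fast]=9≠a[slow]=8 write a[4]=9 → slow++,fast++
(s=4,f=5) a[fast]=9=a[slow] dup → fast++
(s=4,f=6) a[fast]=10≠a[slow]=9 write a[5]=10 → slow++,fast++
(s=5,f=7) a[fast]=10=a[slow] dup → fast++
(s=5,f=8) a[fast]=11≠a[slow]=10 write a[6]=11 → slow++,fast++
(s=6,f=9) a[fast]=11=a[slow] dup → fast++
(s=6,f=10) a[fast]=12≠a[slow]=11 write a[7]=12 → slow++,fast++
(s=7,f=11) a[fast]=13≠a[slow]=12 write a[8]=13 → slow++,fast++

length 9; prefix = [1, 2, 7, 8, 9, 10, 11, 12, 13]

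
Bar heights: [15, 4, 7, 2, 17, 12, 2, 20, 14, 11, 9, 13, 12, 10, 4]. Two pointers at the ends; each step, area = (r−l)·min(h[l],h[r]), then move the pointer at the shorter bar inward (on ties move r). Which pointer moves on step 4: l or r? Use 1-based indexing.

l=1 r=15: min(15,4)*14=56 best=56 *, r--
l=1 r=14: min(15,10)*13=130 best=130 *, r--
l=1 r=13: min(15,12)*12=144 best=144 *, r--
l=1 r=12: min(15,13)*11=143 best=144, r--

r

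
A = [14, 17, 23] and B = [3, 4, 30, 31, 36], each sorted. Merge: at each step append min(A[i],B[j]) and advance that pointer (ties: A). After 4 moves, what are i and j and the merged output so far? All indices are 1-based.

i=3, j=3, merged so far=[3, 4, 14, 17]

i=1 j=1: A[i]=14>B[j]=3 take 3, j++
i=1 j=2: A[i]=14>B[j]=4 take 4, j++
i=1 j=3: A[i]=14<=B[j]=30 take 14, i++
i=2 j=3: A[i]=17<=B[j]=30 take 17, i++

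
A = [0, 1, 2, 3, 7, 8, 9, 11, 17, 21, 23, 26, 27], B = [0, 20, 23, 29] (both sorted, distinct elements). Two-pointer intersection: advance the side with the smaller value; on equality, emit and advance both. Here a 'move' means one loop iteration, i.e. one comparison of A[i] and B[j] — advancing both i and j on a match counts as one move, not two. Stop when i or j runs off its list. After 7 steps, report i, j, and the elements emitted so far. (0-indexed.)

i=7, j=1, emitted=[0]

[i=0,j=0] 0==0 emit → i++,j++
[i=1,j=1] 1<20 → i++
[i=2,j=1] 2<20 → i++
[i=3,j=1] 3<20 → i++
[i=4,j=1] 7<20 → i++
[i=5,j=1] 8<20 → i++
[i=6,j=1] 9<20 → i++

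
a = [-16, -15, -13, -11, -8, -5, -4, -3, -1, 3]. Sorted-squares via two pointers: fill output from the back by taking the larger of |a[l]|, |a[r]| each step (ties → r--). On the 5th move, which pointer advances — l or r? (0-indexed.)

l=0 r=9: |-16|>|3| out[9]=256, l++
l=1 r=9: |-15|>|3| out[8]=225, l++
l=2 r=9: |-13|>|3| out[7]=169, l++
l=3 r=9: |-11|>|3| out[6]=121, l++
l=4 r=9: |-8|>|3| out[5]=64, l++

l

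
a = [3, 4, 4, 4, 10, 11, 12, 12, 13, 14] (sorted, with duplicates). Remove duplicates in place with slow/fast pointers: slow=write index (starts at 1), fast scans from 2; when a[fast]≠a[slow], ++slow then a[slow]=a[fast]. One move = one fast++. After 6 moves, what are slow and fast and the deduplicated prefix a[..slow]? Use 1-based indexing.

(s=1,f=2) a[fast]=4≠a[slow]=3 write a[2]=4 → slow++,fast++
(s=2,f=3) a[fast]=4=a[slow] dup → fast++
(s=2,f=4) a[fast]=4=a[slow] dup → fast++
(s=2,f=5) a[fast]=10≠a[slow]=4 write a[3]=10 → slow++,fast++
(s=3,f=6) a[fast]=11≠a[slow]=10 write a[4]=11 → slow++,fast++
(s=4,f=7) a[fast]=12≠a[slow]=11 write a[5]=12 → slow++,fast++

slow=5, fast=8, prefix=[3, 4, 10, 11, 12]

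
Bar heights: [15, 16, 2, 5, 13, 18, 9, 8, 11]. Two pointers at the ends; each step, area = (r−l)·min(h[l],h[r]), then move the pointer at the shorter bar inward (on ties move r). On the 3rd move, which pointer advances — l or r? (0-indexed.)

r

l=0 r=8: min(15,11)*8=88 best=88 *, r--
l=0 r=7: min(15,8)*7=56 best=88, r--
l=0 r=6: min(15,9)*6=54 best=88, r--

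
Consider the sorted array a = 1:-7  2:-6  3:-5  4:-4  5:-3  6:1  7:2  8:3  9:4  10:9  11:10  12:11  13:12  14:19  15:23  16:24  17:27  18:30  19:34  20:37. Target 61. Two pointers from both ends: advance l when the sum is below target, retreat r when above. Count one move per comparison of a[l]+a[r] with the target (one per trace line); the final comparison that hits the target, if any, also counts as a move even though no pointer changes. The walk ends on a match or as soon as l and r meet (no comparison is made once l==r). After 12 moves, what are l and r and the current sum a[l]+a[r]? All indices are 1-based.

[1,20] -7+37=30 <61 → l++
[2,20] -6+37=31 <61 → l++
[3,20] -5+37=32 <61 → l++
[4,20] -4+37=33 <61 → l++
[5,20] -3+37=34 <61 → l++
[6,20] 1+37=38 <61 → l++
[7,20] 2+37=39 <61 → l++
[8,20] 3+37=40 <61 → l++
[9,20] 4+37=41 <61 → l++
[10,20] 9+37=46 <61 → l++
[11,20] 10+37=47 <61 → l++
[12,20] 11+37=48 <61 → l++

l=13, r=20, sum=49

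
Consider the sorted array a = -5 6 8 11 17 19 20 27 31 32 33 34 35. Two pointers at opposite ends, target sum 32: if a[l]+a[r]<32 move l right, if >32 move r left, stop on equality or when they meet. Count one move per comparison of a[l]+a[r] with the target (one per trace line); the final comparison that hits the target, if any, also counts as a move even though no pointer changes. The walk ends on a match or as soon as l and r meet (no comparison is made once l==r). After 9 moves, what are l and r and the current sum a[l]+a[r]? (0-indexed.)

[0,12] -5+35=30 <32 → l++
[1,12] 6+35=41 >32 → r--
[1,11] 6+34=40 >32 → r--
[1,10] 6+33=39 >32 → r--
[1,9] 6+32=38 >32 → r--
[1,8] 6+31=37 >32 → r--
[1,7] 6+27=33 >32 → r--
[1,6] 6+20=26 <32 → l++
[2,6] 8+20=28 <32 → l++

l=3, r=6, sum=31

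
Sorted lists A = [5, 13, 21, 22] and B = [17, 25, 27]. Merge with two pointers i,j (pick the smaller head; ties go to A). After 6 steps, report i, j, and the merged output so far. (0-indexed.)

i=0 j=0: A[i]=5<=B[j]=17 take 5, i++
i=1 j=0: A[i]=13<=B[j]=17 take 13, i++
i=2 j=0: A[i]=21>B[j]=17 take 17, j++
i=2 j=1: A[i]=21<=B[j]=25 take 21, i++
i=3 j=1: A[i]=22<=B[j]=25 take 22, i++
i=4 j=1: A done, take B[j]=25, j++

i=4, j=2, merged so far=[5, 13, 17, 21, 22, 25]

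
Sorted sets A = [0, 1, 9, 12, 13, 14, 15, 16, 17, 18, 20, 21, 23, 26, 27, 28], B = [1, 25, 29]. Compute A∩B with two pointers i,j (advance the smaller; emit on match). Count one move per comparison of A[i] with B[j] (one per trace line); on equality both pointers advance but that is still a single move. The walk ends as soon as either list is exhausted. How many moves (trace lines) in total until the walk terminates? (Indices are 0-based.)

17 moves

[i=0,j=0] 0<1 → i++
[i=1,j=0] 1==1 emit → i++,j++
[i=2,j=1] 9<25 → i++
[i=3,j=1] 12<25 → i++
[i=4,j=1] 13<25 → i++
[i=5,j=1] 14<25 → i++
[i=6,j=1] 15<25 → i++
[i=7,j=1] 16<25 → i++
[i=8,j=1] 17<25 → i++
[i=9,j=1] 18<25 → i++
[i=10,j=1] 20<25 → i++
[i=11,j=1] 21<25 → i++
[i=12,j=1] 23<25 → i++
[i=13,j=1] 26>25 → j++
[i=13,j=2] 26<29 → i++
[i=14,j=2] 27<29 → i++
[i=15,j=2] 28<29 → i++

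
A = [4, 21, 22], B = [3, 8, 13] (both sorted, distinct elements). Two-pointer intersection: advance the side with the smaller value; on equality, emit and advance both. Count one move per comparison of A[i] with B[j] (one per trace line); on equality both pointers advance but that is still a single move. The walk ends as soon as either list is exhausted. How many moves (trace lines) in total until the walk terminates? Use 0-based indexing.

[i=0,j=0] 4>3 → j++
[i=0,j=1] 4<8 → i++
[i=1,j=1] 21>8 → j++
[i=1,j=2] 21>13 → j++

4 moves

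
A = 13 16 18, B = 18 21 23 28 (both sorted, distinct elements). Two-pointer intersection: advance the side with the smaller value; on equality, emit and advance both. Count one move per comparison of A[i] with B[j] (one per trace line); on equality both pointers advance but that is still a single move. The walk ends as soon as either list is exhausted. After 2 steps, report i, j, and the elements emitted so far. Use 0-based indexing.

[i=0,j=0] 13<18 → i++
[i=1,j=0] 16<18 → i++

i=2, j=0, emitted=[]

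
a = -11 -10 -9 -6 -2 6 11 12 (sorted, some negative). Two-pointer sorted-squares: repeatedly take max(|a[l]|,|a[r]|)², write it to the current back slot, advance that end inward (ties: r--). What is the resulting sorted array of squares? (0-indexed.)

[4, 36, 36, 81, 100, 121, 121, 144]

[0,7] |-11|<=|12| out[7]=144 → r--
[0,6] |-11|<=|11| out[6]=121 → r--
[0,5] |-11|>|6| out[5]=121 → l++
[1,5] |-10|>|6| out[4]=100 → l++
[2,5] |-9|>|6| out[3]=81 → l++
[3,5] |-6|<=|6| out[2]=36 → r--
[3,4] |-6|>|-2| out[1]=36 → l++
[4,4] |-2|<=|-2| out[0]=4 → r--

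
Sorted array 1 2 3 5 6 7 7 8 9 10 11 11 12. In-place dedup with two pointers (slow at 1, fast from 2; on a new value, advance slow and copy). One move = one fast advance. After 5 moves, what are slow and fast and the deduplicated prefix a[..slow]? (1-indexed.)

slow=6, fast=7, prefix=[1, 2, 3, 5, 6, 7]

slow=1 fast=2: a[fast]=2≠a[slow]=1 write a[2]=2, slow++,fast++
slow=2 fast=3: a[fast]=3≠a[slow]=2 write a[3]=3, slow++,fast++
slow=3 fast=4: a[fast]=5≠a[slow]=3 write a[4]=5, slow++,fast++
slow=4 fast=5: a[fast]=6≠a[slow]=5 write a[5]=6, slow++,fast++
slow=5 fast=6: a[fast]=7≠a[slow]=6 write a[6]=7, slow++,fast++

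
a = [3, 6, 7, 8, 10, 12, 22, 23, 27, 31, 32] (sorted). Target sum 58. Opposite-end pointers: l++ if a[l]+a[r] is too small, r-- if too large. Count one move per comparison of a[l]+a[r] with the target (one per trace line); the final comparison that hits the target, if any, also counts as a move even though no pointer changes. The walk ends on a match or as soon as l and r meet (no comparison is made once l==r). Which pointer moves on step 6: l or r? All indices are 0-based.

l

l=0 r=10: 3+32=35 <58, l++
l=1 r=10: 6+32=38 <58, l++
l=2 r=10: 7+32=39 <58, l++
l=3 r=10: 8+32=40 <58, l++
l=4 r=10: 10+32=42 <58, l++
l=5 r=10: 12+32=44 <58, l++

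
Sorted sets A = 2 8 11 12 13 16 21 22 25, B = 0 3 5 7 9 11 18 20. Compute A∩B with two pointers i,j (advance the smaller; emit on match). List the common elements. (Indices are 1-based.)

intersection = [11]

i=1 j=1: 2>0, j++
i=1 j=2: 2<3, i++
i=2 j=2: 8>3, j++
i=2 j=3: 8>5, j++
i=2 j=4: 8>7, j++
i=2 j=5: 8<9, i++
i=3 j=5: 11>9, j++
i=3 j=6: 11==11 emit, i++,j++
i=4 j=7: 12<18, i++
i=5 j=7: 13<18, i++
i=6 j=7: 16<18, i++
i=7 j=7: 21>18, j++
i=7 j=8: 21>20, j++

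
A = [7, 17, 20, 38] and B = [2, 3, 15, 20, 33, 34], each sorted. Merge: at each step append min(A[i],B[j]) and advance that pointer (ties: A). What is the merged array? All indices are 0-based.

i=0 j=0: A[i]=7>B[j]=2 take 2, j++
i=0 j=1: A[i]=7>B[j]=3 take 3, j++
i=0 j=2: A[i]=7<=B[j]=15 take 7, i++
i=1 j=2: A[i]=17>B[j]=15 take 15, j++
i=1 j=3: A[i]=17<=B[j]=20 take 17, i++
i=2 j=3: A[i]=20<=B[j]=20 take 20, i++
i=3 j=3: A[i]=38>B[j]=20 take 20, j++
i=3 j=4: A[i]=38>B[j]=33 take 33, j++
i=3 j=5: A[i]=38>B[j]=34 take 34, j++
i=3 j=6: B done, take A[i]=38, i++

[2, 3, 7, 15, 17, 20, 20, 33, 34, 38]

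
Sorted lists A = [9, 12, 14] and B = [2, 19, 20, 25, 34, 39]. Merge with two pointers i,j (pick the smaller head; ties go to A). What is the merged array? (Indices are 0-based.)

i=0 j=0: A[i]=9>B[j]=2 take 2, j++
i=0 j=1: A[i]=9<=B[j]=19 take 9, i++
i=1 j=1: A[i]=12<=B[j]=19 take 12, i++
i=2 j=1: A[i]=14<=B[j]=19 take 14, i++
i=3 j=1: A done, take B[j]=19, j++
i=3 j=2: A done, take B[j]=20, j++
i=3 j=3: A done, take B[j]=25, j++
i=3 j=4: A done, take B[j]=34, j++
i=3 j=5: A done, take B[j]=39, j++

[2, 9, 12, 14, 19, 20, 25, 34, 39]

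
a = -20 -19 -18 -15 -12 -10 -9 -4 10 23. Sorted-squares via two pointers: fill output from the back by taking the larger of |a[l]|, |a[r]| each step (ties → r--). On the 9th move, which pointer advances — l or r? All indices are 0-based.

l=0 r=9: |-20|<=|23| out[9]=529, r--
l=0 r=8: |-20|>|10| out[8]=400, l++
l=1 r=8: |-19|>|10| out[7]=361, l++
l=2 r=8: |-18|>|10| out[6]=324, l++
l=3 r=8: |-15|>|10| out[5]=225, l++
l=4 r=8: |-12|>|10| out[4]=144, l++
l=5 r=8: |-10|<=|10| out[3]=100, r--
l=5 r=7: |-10|>|-4| out[2]=100, l++
l=6 r=7: |-9|>|-4| out[1]=81, l++

l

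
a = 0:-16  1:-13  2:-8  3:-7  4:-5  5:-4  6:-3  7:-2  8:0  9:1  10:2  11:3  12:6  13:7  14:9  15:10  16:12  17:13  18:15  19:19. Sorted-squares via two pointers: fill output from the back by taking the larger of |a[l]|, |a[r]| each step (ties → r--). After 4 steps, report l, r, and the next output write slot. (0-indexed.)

l=0 r=19: |-16|<=|19| out[19]=361, r--
l=0 r=18: |-16|>|15| out[18]=256, l++
l=1 r=18: |-13|<=|15| out[17]=225, r--
l=1 r=17: |-13|<=|13| out[16]=169, r--

l=1, r=16, next write slot=15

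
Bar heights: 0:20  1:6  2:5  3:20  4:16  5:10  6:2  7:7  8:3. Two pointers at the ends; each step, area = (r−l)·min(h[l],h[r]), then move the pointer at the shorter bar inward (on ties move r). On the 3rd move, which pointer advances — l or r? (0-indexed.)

r

l=0 r=8: min(20,3)*8=24 best=24 *, r--
l=0 r=7: min(20,7)*7=49 best=49 *, r--
l=0 r=6: min(20,2)*6=12 best=49, r--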